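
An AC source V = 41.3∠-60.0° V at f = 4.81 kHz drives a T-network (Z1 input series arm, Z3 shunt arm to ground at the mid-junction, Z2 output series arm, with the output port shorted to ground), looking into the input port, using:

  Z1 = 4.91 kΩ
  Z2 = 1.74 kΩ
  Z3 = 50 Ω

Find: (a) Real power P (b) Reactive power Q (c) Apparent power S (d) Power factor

Step 1 — Angular frequency: ω = 2π·f = 2π·4810 = 3.022e+04 rad/s.
Step 2 — Component impedances:
  Z1: Z = R = 4910 Ω
  Z2: Z = R = 1740 Ω
  Z3: Z = R = 50 Ω
Step 3 — With the output port shorted to ground, the output series arm Z2 runs from the junction to ground; the shunt arm Z3 also runs from the junction to ground. They appear in parallel: Z3 || Z2 = 48.6 Ω.
Step 4 — Series with input arm Z1: Z_in = Z1 + (Z3 || Z2) = 4959 Ω = 4959∠0.0° Ω.
Step 5 — Source phasor: V = 41.3∠-60.0° V = 20.65 - j35.77 V.
Step 6 — Current: I = V / Z = 0.004164 - j0.007213 A = 0.008329∠-60.0° A.
Step 7 — Complex power: S = V·I* = 0.344 VA.
Step 8 — Real power: P = Re(S) = 0.344 W.
Step 9 — Reactive power: Q = Im(S) = 0 VAR.
Step 10 — Apparent power: |S| = 0.344 VA.
Step 11 — Power factor: PF = P/|S| = 1 (unity).

(a) P = 0.344 W  (b) Q = 0 VAR  (c) S = 0.344 VA  (d) PF = 1 (unity)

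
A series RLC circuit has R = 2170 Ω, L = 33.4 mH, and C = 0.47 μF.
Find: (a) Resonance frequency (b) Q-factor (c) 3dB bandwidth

Step 1 — Resonance: ω₀ = 1/√(LC) = 1/√(0.0334·4.7e-07) = 7981 rad/s.
Step 2 — f₀ = ω₀/(2π) = 1270 Hz.
Step 3 — Series Q: Q = ω₀L/R = 7981·0.0334/2170 = 0.1228.
Step 4 — Bandwidth: Δω = ω₀/Q = 6.497e+04 rad/s; BW = Δω/(2π) = 1.034e+04 Hz.

(a) f₀ = 1270 Hz  (b) Q = 0.1228  (c) BW = 1.034e+04 Hz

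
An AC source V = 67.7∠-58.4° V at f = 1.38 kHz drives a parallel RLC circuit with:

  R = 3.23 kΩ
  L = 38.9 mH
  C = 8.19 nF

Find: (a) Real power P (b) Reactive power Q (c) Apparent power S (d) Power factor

Step 1 — Angular frequency: ω = 2π·f = 2π·1380 = 8671 rad/s.
Step 2 — Component impedances:
  R: Z = R = 3230 Ω
  L: Z = jωL = j·8671·0.0389 = 0 + j337.3 Ω
  C: Z = 1/(jωC) = -j/(ω·C) = 0 - j1.408e+04 Ω
Step 3 — Parallel combination: 1/Z_total = 1/R + 1/L + 1/C; Z_total = 36.55 + j341.7 Ω = 343.6∠83.9° Ω.
Step 4 — Source phasor: V = 67.7∠-58.4° V = 35.47 - j57.66 V.
Step 5 — Current: I = V / Z = -0.1559 - j0.1205 A = 0.197∠-142.3° A.
Step 6 — Complex power: S = V·I* = 1.419 + j13.26 VA.
Step 7 — Real power: P = Re(S) = 1.419 W.
Step 8 — Reactive power: Q = Im(S) = 13.26 VAR.
Step 9 — Apparent power: |S| = 13.34 VA.
Step 10 — Power factor: PF = P/|S| = 0.1064 (lagging).

(a) P = 1.419 W  (b) Q = 13.26 VAR  (c) S = 13.34 VA  (d) PF = 0.1064 (lagging)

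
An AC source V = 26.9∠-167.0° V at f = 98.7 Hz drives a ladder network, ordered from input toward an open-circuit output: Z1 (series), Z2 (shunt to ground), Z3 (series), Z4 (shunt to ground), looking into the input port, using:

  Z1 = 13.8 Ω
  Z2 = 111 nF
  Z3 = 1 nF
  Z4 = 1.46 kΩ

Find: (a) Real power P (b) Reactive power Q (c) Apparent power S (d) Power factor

Step 1 — Angular frequency: ω = 2π·f = 2π·98.7 = 620.2 rad/s.
Step 2 — Component impedances:
  Z1: Z = R = 13.8 Ω
  Z2: Z = 1/(jωC) = -j/(ω·C) = 0 - j1.453e+04 Ω
  Z3: Z = 1/(jωC) = -j/(ω·C) = 0 - j1.613e+06 Ω
  Z4: Z = R = 1460 Ω
Step 3 — Ladder network (open output): work backward from the far end, alternating series and parallel combinations. Z_in = 13.92 - j1.44e+04 Ω = 1.44e+04∠-89.9° Ω.
Step 4 — Source phasor: V = 26.9∠-167.0° V = -26.21 - j6.051 V.
Step 5 — Current: I = V / Z = 0.0004185 - j0.001821 A = 0.001868∠-77.1° A.
Step 6 — Complex power: S = V·I* = 4.858e-05 - j0.05026 VA.
Step 7 — Real power: P = Re(S) = 4.858e-05 W.
Step 8 — Reactive power: Q = Im(S) = -0.05026 VAR.
Step 9 — Apparent power: |S| = 0.05026 VA.
Step 10 — Power factor: PF = P/|S| = 0.0009666 (leading).

(a) P = 4.858e-05 W  (b) Q = -0.05026 VAR  (c) S = 0.05026 VA  (d) PF = 0.0009666 (leading)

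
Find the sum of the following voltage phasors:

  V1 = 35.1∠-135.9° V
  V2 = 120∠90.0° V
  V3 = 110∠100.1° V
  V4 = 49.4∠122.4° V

Step 1 — Convert each phasor to rectangular form:
  V1 = 35.1·(cos(-135.9°) + j·sin(-135.9°)) = -25.21 - j24.43 V
  V2 = 120·(cos(90.0°) + j·sin(90.0°)) = 0 + j120 V
  V3 = 110·(cos(100.1°) + j·sin(100.1°)) = -19.29 + j108.3 V
  V4 = 49.4·(cos(122.4°) + j·sin(122.4°)) = -26.47 + j41.71 V
Step 2 — Sum components: V_total = -70.97 + j245.6 V.
Step 3 — Convert to polar: |V_total| = 255.6 V, ∠V_total = 106.1°.

V_total = 255.6∠106.1° V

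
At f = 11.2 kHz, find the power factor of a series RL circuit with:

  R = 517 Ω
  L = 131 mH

Step 1 — Angular frequency: ω = 2π·f = 2π·1.12e+04 = 7.037e+04 rad/s.
Step 2 — Component impedances:
  R: Z = R = 517 Ω
  L: Z = jωL = j·7.037e+04·0.131 = 0 + j9219 Ω
Step 3 — Series combination: Z_total = R + L = 517 + j9219 Ω = 9233∠86.8° Ω.
Step 4 — Power factor: PF = cos(φ) = Re(Z)/|Z| = 517/9233 = 0.05599.
Step 5 — Type: Im(Z) = 9219 ⇒ lagging (phase φ = 86.8°).

PF = 0.05599 (lagging, φ = 86.8°)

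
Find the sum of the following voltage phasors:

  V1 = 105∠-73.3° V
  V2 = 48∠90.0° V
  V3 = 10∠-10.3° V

Step 1 — Convert each phasor to rectangular form:
  V1 = 105·(cos(-73.3°) + j·sin(-73.3°)) = 30.17 - j100.6 V
  V2 = 48·(cos(90.0°) + j·sin(90.0°)) = 0 + j48 V
  V3 = 10·(cos(-10.3°) + j·sin(-10.3°)) = 9.839 - j1.788 V
Step 2 — Sum components: V_total = 40.01 - j54.36 V.
Step 3 — Convert to polar: |V_total| = 67.5 V, ∠V_total = -53.6°.

V_total = 67.5∠-53.6° V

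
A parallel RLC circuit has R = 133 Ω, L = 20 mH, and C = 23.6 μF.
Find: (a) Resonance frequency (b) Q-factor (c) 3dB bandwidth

Step 1 — Resonance: ω₀ = 1/√(LC) = 1/√(0.02·2.36e-05) = 1456 rad/s.
Step 2 — f₀ = ω₀/(2π) = 231.7 Hz.
Step 3 — Parallel Q: Q = R/(ω₀L) = 133/(1456·0.02) = 4.569.
Step 4 — Bandwidth: Δω = ω₀/Q = 318.6 rad/s; BW = Δω/(2π) = 50.71 Hz.

(a) f₀ = 231.7 Hz  (b) Q = 4.569  (c) BW = 50.71 Hz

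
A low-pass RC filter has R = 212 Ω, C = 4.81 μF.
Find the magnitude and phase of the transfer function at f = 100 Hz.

Step 1 — Angular frequency: ω = 2π·100 = 628.3 rad/s.
Step 2 — Transfer function: H(jω) = 1/(1 + jωRC).
Step 3 — Denominator: 1 + jωRC = 1 + j·628.3·212·4.81e-06 = 1 + j0.6407.
Step 4 — H = 0.709 - j0.4542.
Step 5 — Magnitude: |H| = 0.842 (-1.5 dB); phase: φ = -32.6°.

|H| = 0.842 (-1.5 dB), φ = -32.6°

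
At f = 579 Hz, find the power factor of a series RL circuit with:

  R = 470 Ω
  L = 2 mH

Step 1 — Angular frequency: ω = 2π·f = 2π·579 = 3638 rad/s.
Step 2 — Component impedances:
  R: Z = R = 470 Ω
  L: Z = jωL = j·3638·0.002 = 0 + j7.276 Ω
Step 3 — Series combination: Z_total = R + L = 470 + j7.276 Ω = 470.1∠0.9° Ω.
Step 4 — Power factor: PF = cos(φ) = Re(Z)/|Z| = 470/470.06 = 0.9999.
Step 5 — Type: Im(Z) = 7.276 ⇒ lagging (phase φ = 0.9°).

PF = 0.9999 (lagging, φ = 0.9°)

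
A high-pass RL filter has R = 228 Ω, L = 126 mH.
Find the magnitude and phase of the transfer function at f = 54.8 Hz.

Step 1 — Angular frequency: ω = 2π·54.8 = 344.3 rad/s.
Step 2 — Transfer function: H(jω) = jωL/(R + jωL).
Step 3 — Numerator jωL = j·43.38; denominator R + jωL = 228 + j43.38.
Step 4 — H = 0.03494 + j0.1836.
Step 5 — Magnitude: |H| = 0.1869 (-14.6 dB); phase: φ = 79.2°.

|H| = 0.1869 (-14.6 dB), φ = 79.2°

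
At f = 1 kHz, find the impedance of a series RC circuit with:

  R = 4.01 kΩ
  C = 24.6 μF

Step 1 — Angular frequency: ω = 2π·f = 2π·1000 = 6283 rad/s.
Step 2 — Component impedances:
  R: Z = R = 4010 Ω
  C: Z = 1/(jωC) = -j/(ω·C) = 0 - j6.47 Ω
Step 3 — Series combination: Z_total = R + C = 4010 - j6.47 Ω = 4010∠-0.1° Ω.

Z = 4010 - j6.47 Ω = 4010∠-0.1° Ω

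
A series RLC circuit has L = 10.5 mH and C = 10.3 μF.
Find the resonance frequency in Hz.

Step 1 — Resonance condition Im(Z)=0 gives ω₀ = 1/√(LC).
Step 2 — ω₀ = 1/√(0.0105·1.03e-05) = 3041 rad/s.
Step 3 — f₀ = ω₀/(2π) = 484 Hz.

f₀ = 484 Hz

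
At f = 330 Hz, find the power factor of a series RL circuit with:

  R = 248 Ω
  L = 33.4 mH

Step 1 — Angular frequency: ω = 2π·f = 2π·330 = 2073 rad/s.
Step 2 — Component impedances:
  R: Z = R = 248 Ω
  L: Z = jωL = j·2073·0.0334 = 0 + j69.25 Ω
Step 3 — Series combination: Z_total = R + L = 248 + j69.25 Ω = 257.5∠15.6° Ω.
Step 4 — Power factor: PF = cos(φ) = Re(Z)/|Z| = 248/257.488 = 0.9632.
Step 5 — Type: Im(Z) = 69.25 ⇒ lagging (phase φ = 15.6°).

PF = 0.9632 (lagging, φ = 15.6°)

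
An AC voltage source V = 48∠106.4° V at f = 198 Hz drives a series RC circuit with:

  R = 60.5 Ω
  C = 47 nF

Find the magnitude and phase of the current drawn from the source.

Step 1 — Angular frequency: ω = 2π·f = 2π·198 = 1244 rad/s.
Step 2 — Component impedances:
  R: Z = R = 60.5 Ω
  C: Z = 1/(jωC) = -j/(ω·C) = 0 - j1.71e+04 Ω
Step 3 — Series combination: Z_total = R + C = 60.5 - j1.71e+04 Ω = 1.71e+04∠-89.8° Ω.
Step 4 — Source phasor: V = 48∠106.4° V = -13.55 + j46.05 V.
Step 5 — Ohm's law: I = V / Z_total = (-13.55 + j46.05) / (60.5 - j1.71e+04) = -0.002695 - j0.0007829 A.
Step 6 — Convert to polar: |I| = 0.002807 A, ∠I = -163.8°.

I = 0.002807∠-163.8° A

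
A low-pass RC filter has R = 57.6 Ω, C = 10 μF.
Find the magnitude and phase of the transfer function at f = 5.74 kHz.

Step 1 — Angular frequency: ω = 2π·5740 = 3.607e+04 rad/s.
Step 2 — Transfer function: H(jω) = 1/(1 + jωRC).
Step 3 — Denominator: 1 + jωRC = 1 + j·3.607e+04·57.6·1e-05 = 1 + j20.77.
Step 4 — H = 0.002312 - j0.04803.
Step 5 — Magnitude: |H| = 0.04808 (-26.4 dB); phase: φ = -87.2°.

|H| = 0.04808 (-26.4 dB), φ = -87.2°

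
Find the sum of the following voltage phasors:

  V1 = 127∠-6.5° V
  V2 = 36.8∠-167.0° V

Step 1 — Convert each phasor to rectangular form:
  V1 = 127·(cos(-6.5°) + j·sin(-6.5°)) = 126.2 - j14.38 V
  V2 = 36.8·(cos(-167.0°) + j·sin(-167.0°)) = -35.86 - j8.278 V
Step 2 — Sum components: V_total = 90.33 - j22.66 V.
Step 3 — Convert to polar: |V_total| = 93.12 V, ∠V_total = -14.1°.

V_total = 93.12∠-14.1° V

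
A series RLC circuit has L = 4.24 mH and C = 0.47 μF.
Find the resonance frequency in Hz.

Step 1 — Resonance condition Im(Z)=0 gives ω₀ = 1/√(LC).
Step 2 — ω₀ = 1/√(0.00424·4.7e-07) = 2.24e+04 rad/s.
Step 3 — f₀ = ω₀/(2π) = 3565 Hz.

f₀ = 3565 Hz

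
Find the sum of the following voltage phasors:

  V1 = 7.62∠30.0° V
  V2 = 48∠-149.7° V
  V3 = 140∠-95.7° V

Step 1 — Convert each phasor to rectangular form:
  V1 = 7.62·(cos(30.0°) + j·sin(30.0°)) = 6.599 + j3.81 V
  V2 = 48·(cos(-149.7°) + j·sin(-149.7°)) = -41.44 - j24.22 V
  V3 = 140·(cos(-95.7°) + j·sin(-95.7°)) = -13.9 - j139.3 V
Step 2 — Sum components: V_total = -48.75 - j159.7 V.
Step 3 — Convert to polar: |V_total| = 167 V, ∠V_total = -107.0°.

V_total = 167∠-107.0° V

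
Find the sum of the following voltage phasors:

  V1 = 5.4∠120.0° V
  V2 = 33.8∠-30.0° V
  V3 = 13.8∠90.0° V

Step 1 — Convert each phasor to rectangular form:
  V1 = 5.4·(cos(120.0°) + j·sin(120.0°)) = -2.7 + j4.677 V
  V2 = 33.8·(cos(-30.0°) + j·sin(-30.0°)) = 29.27 - j16.9 V
  V3 = 13.8·(cos(90.0°) + j·sin(90.0°)) = 0 + j13.8 V
Step 2 — Sum components: V_total = 26.57 + j1.577 V.
Step 3 — Convert to polar: |V_total| = 26.62 V, ∠V_total = 3.4°.

V_total = 26.62∠3.4° V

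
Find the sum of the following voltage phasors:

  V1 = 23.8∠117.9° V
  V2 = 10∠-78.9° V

Step 1 — Convert each phasor to rectangular form:
  V1 = 23.8·(cos(117.9°) + j·sin(117.9°)) = -11.14 + j21.03 V
  V2 = 10·(cos(-78.9°) + j·sin(-78.9°)) = 1.925 - j9.813 V
Step 2 — Sum components: V_total = -9.212 + j11.22 V.
Step 3 — Convert to polar: |V_total| = 14.52 V, ∠V_total = 129.4°.

V_total = 14.52∠129.4° V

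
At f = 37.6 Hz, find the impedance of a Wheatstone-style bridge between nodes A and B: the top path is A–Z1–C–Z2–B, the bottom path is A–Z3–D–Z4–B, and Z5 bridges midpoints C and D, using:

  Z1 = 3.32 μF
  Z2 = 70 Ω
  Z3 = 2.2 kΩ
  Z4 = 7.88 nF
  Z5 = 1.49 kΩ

Step 1 — Angular frequency: ω = 2π·f = 2π·37.6 = 236.2 rad/s.
Step 2 — Component impedances:
  Z1: Z = 1/(jωC) = -j/(ω·C) = 0 - j1275 Ω
  Z2: Z = R = 70 Ω
  Z3: Z = R = 2200 Ω
  Z4: Z = 1/(jωC) = -j/(ω·C) = 0 - j5.372e+05 Ω
  Z5: Z = R = 1490 Ω
Step 3 — Bridge requires nodal analysis (the Z5 bridge couples midpoints C and D, so the two paths cannot be reduced to a simple series/parallel combination). Setting node B to ground and injecting 1 A at node A, the 3-node admittance system at A, C, D solves to V_A = Z_AB = 463.1 - j1139 Ω = 1229∠-67.9° Ω.

Z = 463.1 - j1139 Ω = 1229∠-67.9° Ω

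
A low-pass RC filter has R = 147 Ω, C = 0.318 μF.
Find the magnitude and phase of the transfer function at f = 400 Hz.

Step 1 — Angular frequency: ω = 2π·400 = 2513 rad/s.
Step 2 — Transfer function: H(jω) = 1/(1 + jωRC).
Step 3 — Denominator: 1 + jωRC = 1 + j·2513·147·3.18e-07 = 1 + j0.1175.
Step 4 — H = 0.9864 - j0.1159.
Step 5 — Magnitude: |H| = 0.9932 (-0.1 dB); phase: φ = -6.7°.

|H| = 0.9932 (-0.1 dB), φ = -6.7°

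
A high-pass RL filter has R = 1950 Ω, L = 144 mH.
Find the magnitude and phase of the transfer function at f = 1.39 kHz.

Step 1 — Angular frequency: ω = 2π·1390 = 8734 rad/s.
Step 2 — Transfer function: H(jω) = jωL/(R + jωL).
Step 3 — Numerator jωL = j·1258; denominator R + jωL = 1950 + j1258.
Step 4 — H = 0.2938 + j0.4555.
Step 5 — Magnitude: |H| = 0.542 (-5.3 dB); phase: φ = 57.2°.

|H| = 0.542 (-5.3 dB), φ = 57.2°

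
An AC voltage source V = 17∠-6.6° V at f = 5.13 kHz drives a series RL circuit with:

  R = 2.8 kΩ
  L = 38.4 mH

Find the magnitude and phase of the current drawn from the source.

Step 1 — Angular frequency: ω = 2π·f = 2π·5130 = 3.223e+04 rad/s.
Step 2 — Component impedances:
  R: Z = R = 2800 Ω
  L: Z = jωL = j·3.223e+04·0.0384 = 0 + j1238 Ω
Step 3 — Series combination: Z_total = R + L = 2800 + j1238 Ω = 3061∠23.8° Ω.
Step 4 — Source phasor: V = 17∠-6.6° V = 16.89 - j1.954 V.
Step 5 — Ohm's law: I = V / Z_total = (16.89 - j1.954) / (2800 + j1238) = 0.004787 - j0.002814 A.
Step 6 — Convert to polar: |I| = 0.005553 A, ∠I = -30.4°.

I = 0.005553∠-30.4° A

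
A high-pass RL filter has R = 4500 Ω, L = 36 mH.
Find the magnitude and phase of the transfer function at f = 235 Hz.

Step 1 — Angular frequency: ω = 2π·235 = 1477 rad/s.
Step 2 — Transfer function: H(jω) = jωL/(R + jωL).
Step 3 — Numerator jωL = j·53.16; denominator R + jωL = 4500 + j53.16.
Step 4 — H = 0.0001395 + j0.01181.
Step 5 — Magnitude: |H| = 0.01181 (-38.6 dB); phase: φ = 89.3°.

|H| = 0.01181 (-38.6 dB), φ = 89.3°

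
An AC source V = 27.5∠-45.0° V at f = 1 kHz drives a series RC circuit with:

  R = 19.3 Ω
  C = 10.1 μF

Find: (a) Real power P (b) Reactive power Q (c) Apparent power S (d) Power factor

Step 1 — Angular frequency: ω = 2π·f = 2π·1000 = 6283 rad/s.
Step 2 — Component impedances:
  R: Z = R = 19.3 Ω
  C: Z = 1/(jωC) = -j/(ω·C) = 0 - j15.76 Ω
Step 3 — Series combination: Z_total = R + C = 19.3 - j15.76 Ω = 24.92∠-39.2° Ω.
Step 4 — Source phasor: V = 27.5∠-45.0° V = 19.45 - j19.45 V.
Step 5 — Current: I = V / Z = 1.098 - j0.1109 A = 1.104∠-5.8° A.
Step 6 — Complex power: S = V·I* = 23.51 - j19.2 VA.
Step 7 — Real power: P = Re(S) = 23.51 W.
Step 8 — Reactive power: Q = Im(S) = -19.2 VAR.
Step 9 — Apparent power: |S| = 30.35 VA.
Step 10 — Power factor: PF = P/|S| = 0.7746 (leading).

(a) P = 23.51 W  (b) Q = -19.2 VAR  (c) S = 30.35 VA  (d) PF = 0.7746 (leading)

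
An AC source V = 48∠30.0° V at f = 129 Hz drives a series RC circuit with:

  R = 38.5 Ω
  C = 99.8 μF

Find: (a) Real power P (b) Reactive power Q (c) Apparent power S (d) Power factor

Step 1 — Angular frequency: ω = 2π·f = 2π·129 = 810.5 rad/s.
Step 2 — Component impedances:
  R: Z = R = 38.5 Ω
  C: Z = 1/(jωC) = -j/(ω·C) = 0 - j12.36 Ω
Step 3 — Series combination: Z_total = R + C = 38.5 - j12.36 Ω = 40.44∠-17.8° Ω.
Step 4 — Source phasor: V = 48∠30.0° V = 41.57 + j24 V.
Step 5 — Current: I = V / Z = 0.7973 + j0.8794 A = 1.187∠47.8° A.
Step 6 — Complex power: S = V·I* = 54.25 - j17.42 VA.
Step 7 — Real power: P = Re(S) = 54.25 W.
Step 8 — Reactive power: Q = Im(S) = -17.42 VAR.
Step 9 — Apparent power: |S| = 56.98 VA.
Step 10 — Power factor: PF = P/|S| = 0.9521 (leading).

(a) P = 54.25 W  (b) Q = -17.42 VAR  (c) S = 56.98 VA  (d) PF = 0.9521 (leading)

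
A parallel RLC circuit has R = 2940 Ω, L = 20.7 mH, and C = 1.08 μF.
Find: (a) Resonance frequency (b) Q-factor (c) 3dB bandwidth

Step 1 — Resonance: ω₀ = 1/√(LC) = 1/√(0.0207·1.08e-06) = 6688 rad/s.
Step 2 — f₀ = ω₀/(2π) = 1064 Hz.
Step 3 — Parallel Q: Q = R/(ω₀L) = 2940/(6688·0.0207) = 21.24.
Step 4 — Bandwidth: Δω = ω₀/Q = 314.9 rad/s; BW = Δω/(2π) = 50.12 Hz.

(a) f₀ = 1064 Hz  (b) Q = 21.24  (c) BW = 50.12 Hz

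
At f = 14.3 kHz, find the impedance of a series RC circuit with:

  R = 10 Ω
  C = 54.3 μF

Step 1 — Angular frequency: ω = 2π·f = 2π·1.43e+04 = 8.985e+04 rad/s.
Step 2 — Component impedances:
  R: Z = R = 10 Ω
  C: Z = 1/(jωC) = -j/(ω·C) = 0 - j0.205 Ω
Step 3 — Series combination: Z_total = R + C = 10 - j0.205 Ω = 10∠-1.2° Ω.

Z = 10 - j0.205 Ω = 10∠-1.2° Ω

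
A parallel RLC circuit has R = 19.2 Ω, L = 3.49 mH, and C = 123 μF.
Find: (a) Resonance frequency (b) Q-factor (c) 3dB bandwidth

Step 1 — Resonance: ω₀ = 1/√(LC) = 1/√(0.00349·0.000123) = 1526 rad/s.
Step 2 — f₀ = ω₀/(2π) = 242.9 Hz.
Step 3 — Parallel Q: Q = R/(ω₀L) = 19.2/(1526·0.00349) = 3.604.
Step 4 — Bandwidth: Δω = ω₀/Q = 423.4 rad/s; BW = Δω/(2π) = 67.39 Hz.

(a) f₀ = 242.9 Hz  (b) Q = 3.604  (c) BW = 67.39 Hz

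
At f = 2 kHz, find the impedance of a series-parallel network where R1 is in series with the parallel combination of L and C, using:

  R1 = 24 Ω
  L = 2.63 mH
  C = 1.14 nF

Step 1 — Angular frequency: ω = 2π·f = 2π·2000 = 1.257e+04 rad/s.
Step 2 — Component impedances:
  R1: Z = R = 24 Ω
  L: Z = jωL = j·1.257e+04·0.00263 = 0 + j33.05 Ω
  C: Z = 1/(jωC) = -j/(ω·C) = 0 - j6.98e+04 Ω
Step 3 — Parallel branch: L || C = 1/(1/L + 1/C) = 0 + j33.07 Ω.
Step 4 — Series with R1: Z_total = R1 + (L || C) = 24 + j33.07 Ω = 40.86∠54.0° Ω.

Z = 24 + j33.07 Ω = 40.86∠54.0° Ω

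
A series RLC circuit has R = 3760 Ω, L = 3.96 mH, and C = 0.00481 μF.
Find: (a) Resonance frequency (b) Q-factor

Step 1 — Resonance condition Im(Z)=0 gives ω₀ = 1/√(LC).
Step 2 — ω₀ = 1/√(0.00396·4.81e-09) = 2.291e+05 rad/s.
Step 3 — f₀ = ω₀/(2π) = 3.647e+04 Hz.
Step 4 — Series Q: Q = ω₀L/R = 2.291e+05·0.00396/3760 = 0.2413.

(a) f₀ = 3.647e+04 Hz  (b) Q = 0.2413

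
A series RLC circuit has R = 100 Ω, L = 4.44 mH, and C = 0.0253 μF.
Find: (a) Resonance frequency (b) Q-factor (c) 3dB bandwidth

Step 1 — Resonance condition Im(Z)=0 gives ω₀ = 1/√(LC).
Step 2 — ω₀ = 1/√(0.00444·2.53e-08) = 9.435e+04 rad/s.
Step 3 — f₀ = ω₀/(2π) = 1.502e+04 Hz.
Step 4 — Series Q: Q = ω₀L/R = 9.435e+04·0.00444/100 = 4.189.
Step 5 — 3dB bandwidth: Δω = ω₀/Q = 2.252e+04 rad/s; BW = Δω/(2π) = 3585 Hz.

(a) f₀ = 1.502e+04 Hz  (b) Q = 4.189  (c) BW = 3585 Hz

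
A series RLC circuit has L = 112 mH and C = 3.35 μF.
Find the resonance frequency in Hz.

Step 1 — Resonance condition Im(Z)=0 gives ω₀ = 1/√(LC).
Step 2 — ω₀ = 1/√(0.112·3.35e-06) = 1633 rad/s.
Step 3 — f₀ = ω₀/(2π) = 259.8 Hz.

f₀ = 259.8 Hz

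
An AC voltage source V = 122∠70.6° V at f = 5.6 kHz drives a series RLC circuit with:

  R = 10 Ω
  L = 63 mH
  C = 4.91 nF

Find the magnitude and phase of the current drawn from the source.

Step 1 — Angular frequency: ω = 2π·f = 2π·5600 = 3.519e+04 rad/s.
Step 2 — Component impedances:
  R: Z = R = 10 Ω
  L: Z = jωL = j·3.519e+04·0.063 = 0 + j2217 Ω
  C: Z = 1/(jωC) = -j/(ω·C) = 0 - j5788 Ω
Step 3 — Series combination: Z_total = R + L + C = 10 - j3572 Ω = 3572∠-89.8° Ω.
Step 4 — Source phasor: V = 122∠70.6° V = 40.52 + j115.1 V.
Step 5 — Ohm's law: I = V / Z_total = (40.52 + j115.1) / (10 - j3572) = -0.03219 + j0.01144 A.
Step 6 — Convert to polar: |I| = 0.03416 A, ∠I = 160.4°.

I = 0.03416∠160.4° A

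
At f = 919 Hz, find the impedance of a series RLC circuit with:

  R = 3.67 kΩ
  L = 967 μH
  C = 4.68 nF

Step 1 — Angular frequency: ω = 2π·f = 2π·919 = 5774 rad/s.
Step 2 — Component impedances:
  R: Z = R = 3670 Ω
  L: Z = jωL = j·5774·0.000967 = 0 + j5.584 Ω
  C: Z = 1/(jωC) = -j/(ω·C) = 0 - j3.7e+04 Ω
Step 3 — Series combination: Z_total = R + L + C = 3670 - j3.7e+04 Ω = 3.718e+04∠-84.3° Ω.

Z = 3670 - j3.7e+04 Ω = 3.718e+04∠-84.3° Ω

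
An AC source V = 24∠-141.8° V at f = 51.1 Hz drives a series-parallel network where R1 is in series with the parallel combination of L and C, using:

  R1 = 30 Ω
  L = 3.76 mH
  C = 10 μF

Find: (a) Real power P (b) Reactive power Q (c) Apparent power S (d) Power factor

Step 1 — Angular frequency: ω = 2π·f = 2π·51.1 = 321.1 rad/s.
Step 2 — Component impedances:
  R1: Z = R = 30 Ω
  L: Z = jωL = j·321.1·0.00376 = 0 + j1.207 Ω
  C: Z = 1/(jωC) = -j/(ω·C) = 0 - j311.5 Ω
Step 3 — Parallel branch: L || C = 1/(1/L + 1/C) = 0 + j1.212 Ω.
Step 4 — Series with R1: Z_total = R1 + (L || C) = 30 + j1.212 Ω = 30.02∠2.3° Ω.
Step 5 — Source phasor: V = 24∠-141.8° V = -18.86 - j14.84 V.
Step 6 — Current: I = V / Z = -0.6476 - j0.4686 A = 0.7993∠-144.1° A.
Step 7 — Complex power: S = V·I* = 19.17 + j0.7744 VA.
Step 8 — Real power: P = Re(S) = 19.17 W.
Step 9 — Reactive power: Q = Im(S) = 0.7744 VAR.
Step 10 — Apparent power: |S| = 19.18 VA.
Step 11 — Power factor: PF = P/|S| = 0.9992 (lagging).

(a) P = 19.17 W  (b) Q = 0.7744 VAR  (c) S = 19.18 VA  (d) PF = 0.9992 (lagging)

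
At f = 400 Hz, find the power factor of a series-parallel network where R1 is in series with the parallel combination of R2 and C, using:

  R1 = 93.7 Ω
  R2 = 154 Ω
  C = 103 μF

Step 1 — Angular frequency: ω = 2π·f = 2π·400 = 2513 rad/s.
Step 2 — Component impedances:
  R1: Z = R = 93.7 Ω
  R2: Z = R = 154 Ω
  C: Z = 1/(jωC) = -j/(ω·C) = 0 - j3.863 Ω
Step 3 — Parallel branch: R2 || C = 1/(1/R2 + 1/C) = 0.09684 - j3.861 Ω.
Step 4 — Series with R1: Z_total = R1 + (R2 || C) = 93.8 - j3.861 Ω = 93.88∠-2.4° Ω.
Step 5 — Power factor: PF = cos(φ) = Re(Z)/|Z| = 93.797/93.876 = 0.9992.
Step 6 — Type: Im(Z) = -3.861 ⇒ leading (phase φ = -2.4°).

PF = 0.9992 (leading, φ = -2.4°)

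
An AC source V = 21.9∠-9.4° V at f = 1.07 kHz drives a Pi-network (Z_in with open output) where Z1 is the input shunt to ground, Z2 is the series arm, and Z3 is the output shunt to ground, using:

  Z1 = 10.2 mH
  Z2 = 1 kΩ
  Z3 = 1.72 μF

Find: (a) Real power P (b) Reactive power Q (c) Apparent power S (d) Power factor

Step 1 — Angular frequency: ω = 2π·f = 2π·1070 = 6723 rad/s.
Step 2 — Component impedances:
  Z1: Z = jωL = j·6723·0.0102 = 0 + j68.57 Ω
  Z2: Z = R = 1000 Ω
  Z3: Z = 1/(jωC) = -j/(ω·C) = 0 - j86.48 Ω
Step 3 — With open output, the series arm Z2 and the output shunt Z3 appear in series to ground: Z2 + Z3 = 1000 - j86.48 Ω.
Step 4 — Parallel with input shunt Z1: Z_in = Z1 || (Z2 + Z3) = 4.701 + j68.66 Ω = 68.82∠86.1° Ω.
Step 5 — Source phasor: V = 21.9∠-9.4° V = 21.61 - j3.577 V.
Step 6 — Current: I = V / Z = -0.03041 - j0.3168 A = 0.3182∠-95.5° A.
Step 7 — Complex power: S = V·I* = 0.476 + j6.953 VA.
Step 8 — Real power: P = Re(S) = 0.476 W.
Step 9 — Reactive power: Q = Im(S) = 6.953 VAR.
Step 10 — Apparent power: |S| = 6.969 VA.
Step 11 — Power factor: PF = P/|S| = 0.06831 (lagging).

(a) P = 0.476 W  (b) Q = 6.953 VAR  (c) S = 6.969 VA  (d) PF = 0.06831 (lagging)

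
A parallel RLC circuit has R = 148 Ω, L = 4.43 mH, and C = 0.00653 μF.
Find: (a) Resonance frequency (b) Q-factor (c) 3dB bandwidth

Step 1 — Resonance: ω₀ = 1/√(LC) = 1/√(0.00443·6.53e-09) = 1.859e+05 rad/s.
Step 2 — f₀ = ω₀/(2π) = 2.959e+04 Hz.
Step 3 — Parallel Q: Q = R/(ω₀L) = 148/(1.859e+05·0.00443) = 0.1797.
Step 4 — Bandwidth: Δω = ω₀/Q = 1.035e+06 rad/s; BW = Δω/(2π) = 1.647e+05 Hz.

(a) f₀ = 2.959e+04 Hz  (b) Q = 0.1797  (c) BW = 1.647e+05 Hz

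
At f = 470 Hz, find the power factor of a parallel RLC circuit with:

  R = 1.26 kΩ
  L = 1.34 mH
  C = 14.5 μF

Step 1 — Angular frequency: ω = 2π·f = 2π·470 = 2953 rad/s.
Step 2 — Component impedances:
  R: Z = R = 1260 Ω
  L: Z = jωL = j·2953·0.00134 = 0 + j3.957 Ω
  C: Z = 1/(jωC) = -j/(ω·C) = 0 - j23.35 Ω
Step 3 — Parallel combination: 1/Z_total = 1/R + 1/L + 1/C; Z_total = 0.01802 + j4.764 Ω = 4.764∠89.8° Ω.
Step 4 — Power factor: PF = cos(φ) = Re(Z)/|Z| = 0.018016/4.7644 = 0.003781.
Step 5 — Type: Im(Z) = 4.764 ⇒ lagging (phase φ = 89.8°).

PF = 0.003781 (lagging, φ = 89.8°)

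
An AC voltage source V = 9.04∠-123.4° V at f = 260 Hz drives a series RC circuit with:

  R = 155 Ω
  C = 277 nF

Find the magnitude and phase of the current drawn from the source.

Step 1 — Angular frequency: ω = 2π·f = 2π·260 = 1634 rad/s.
Step 2 — Component impedances:
  R: Z = R = 155 Ω
  C: Z = 1/(jωC) = -j/(ω·C) = 0 - j2210 Ω
Step 3 — Series combination: Z_total = R + C = 155 - j2210 Ω = 2215∠-86.0° Ω.
Step 4 — Source phasor: V = 9.04∠-123.4° V = -4.976 - j7.547 V.
Step 5 — Ohm's law: I = V / Z_total = (-4.976 - j7.547) / (155 - j2210) = 0.003241 - j0.002479 A.
Step 6 — Convert to polar: |I| = 0.004081 A, ∠I = -37.4°.

I = 0.004081∠-37.4° A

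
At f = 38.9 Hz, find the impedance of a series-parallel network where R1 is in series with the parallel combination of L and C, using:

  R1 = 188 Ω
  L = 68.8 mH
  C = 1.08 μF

Step 1 — Angular frequency: ω = 2π·f = 2π·38.9 = 244.4 rad/s.
Step 2 — Component impedances:
  R1: Z = R = 188 Ω
  L: Z = jωL = j·244.4·0.0688 = 0 + j16.82 Ω
  C: Z = 1/(jωC) = -j/(ω·C) = 0 - j3788 Ω
Step 3 — Parallel branch: L || C = 1/(1/L + 1/C) = 0 + j16.89 Ω.
Step 4 — Series with R1: Z_total = R1 + (L || C) = 188 + j16.89 Ω = 188.8∠5.1° Ω.

Z = 188 + j16.89 Ω = 188.8∠5.1° Ω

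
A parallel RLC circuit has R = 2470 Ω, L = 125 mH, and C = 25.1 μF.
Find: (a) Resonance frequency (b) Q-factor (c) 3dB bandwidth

Step 1 — Resonance: ω₀ = 1/√(LC) = 1/√(0.125·2.51e-05) = 564.6 rad/s.
Step 2 — f₀ = ω₀/(2π) = 89.85 Hz.
Step 3 — Parallel Q: Q = R/(ω₀L) = 2470/(564.6·0.125) = 35.
Step 4 — Bandwidth: Δω = ω₀/Q = 16.13 rad/s; BW = Δω/(2π) = 2.567 Hz.

(a) f₀ = 89.85 Hz  (b) Q = 35  (c) BW = 2.567 Hz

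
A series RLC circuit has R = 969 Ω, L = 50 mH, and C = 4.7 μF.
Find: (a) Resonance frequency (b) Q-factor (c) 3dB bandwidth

Step 1 — Resonance: ω₀ = 1/√(LC) = 1/√(0.05·4.7e-06) = 2063 rad/s.
Step 2 — f₀ = ω₀/(2π) = 328.3 Hz.
Step 3 — Series Q: Q = ω₀L/R = 2063·0.05/969 = 0.1064.
Step 4 — Bandwidth: Δω = ω₀/Q = 1.938e+04 rad/s; BW = Δω/(2π) = 3084 Hz.

(a) f₀ = 328.3 Hz  (b) Q = 0.1064  (c) BW = 3084 Hz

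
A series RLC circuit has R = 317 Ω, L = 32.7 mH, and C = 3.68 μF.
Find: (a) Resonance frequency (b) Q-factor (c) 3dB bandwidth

Step 1 — Resonance: ω₀ = 1/√(LC) = 1/√(0.0327·3.68e-06) = 2883 rad/s.
Step 2 — f₀ = ω₀/(2π) = 458.8 Hz.
Step 3 — Series Q: Q = ω₀L/R = 2883·0.0327/317 = 0.2974.
Step 4 — Bandwidth: Δω = ω₀/Q = 9694 rad/s; BW = Δω/(2π) = 1543 Hz.

(a) f₀ = 458.8 Hz  (b) Q = 0.2974  (c) BW = 1543 Hz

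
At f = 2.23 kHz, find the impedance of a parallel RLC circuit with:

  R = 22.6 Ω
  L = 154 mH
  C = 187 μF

Step 1 — Angular frequency: ω = 2π·f = 2π·2230 = 1.401e+04 rad/s.
Step 2 — Component impedances:
  R: Z = R = 22.6 Ω
  L: Z = jωL = j·1.401e+04·0.154 = 0 + j2158 Ω
  C: Z = 1/(jωC) = -j/(ω·C) = 0 - j0.3817 Ω
Step 3 — Parallel combination: 1/Z_total = 1/R + 1/L + 1/C; Z_total = 0.006446 - j0.3816 Ω = 0.3817∠-89.0° Ω.

Z = 0.006446 - j0.3816 Ω = 0.3817∠-89.0° Ω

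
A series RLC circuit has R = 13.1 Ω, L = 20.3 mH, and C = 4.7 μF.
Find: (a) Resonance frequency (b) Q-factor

Step 1 — Resonance condition Im(Z)=0 gives ω₀ = 1/√(LC).
Step 2 — ω₀ = 1/√(0.0203·4.7e-06) = 3237 rad/s.
Step 3 — f₀ = ω₀/(2π) = 515.3 Hz.
Step 4 — Series Q: Q = ω₀L/R = 3237·0.0203/13.1 = 5.017.

(a) f₀ = 515.3 Hz  (b) Q = 5.017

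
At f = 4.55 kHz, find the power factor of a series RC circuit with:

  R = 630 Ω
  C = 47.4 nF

Step 1 — Angular frequency: ω = 2π·f = 2π·4550 = 2.859e+04 rad/s.
Step 2 — Component impedances:
  R: Z = R = 630 Ω
  C: Z = 1/(jωC) = -j/(ω·C) = 0 - j738 Ω
Step 3 — Series combination: Z_total = R + C = 630 - j738 Ω = 970.3∠-49.5° Ω.
Step 4 — Power factor: PF = cos(φ) = Re(Z)/|Z| = 630/970.3 = 0.6493.
Step 5 — Type: Im(Z) = -738 ⇒ leading (phase φ = -49.5°).

PF = 0.6493 (leading, φ = -49.5°)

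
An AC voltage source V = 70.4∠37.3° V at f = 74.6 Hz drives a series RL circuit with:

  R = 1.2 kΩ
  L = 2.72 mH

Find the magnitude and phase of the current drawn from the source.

Step 1 — Angular frequency: ω = 2π·f = 2π·74.6 = 468.7 rad/s.
Step 2 — Component impedances:
  R: Z = R = 1200 Ω
  L: Z = jωL = j·468.7·0.00272 = 0 + j1.275 Ω
Step 3 — Series combination: Z_total = R + L = 1200 + j1.275 Ω = 1200∠0.1° Ω.
Step 4 — Source phasor: V = 70.4∠37.3° V = 56 + j42.66 V.
Step 5 — Ohm's law: I = V / Z_total = (56 + j42.66) / (1200 + j1.275) = 0.04671 + j0.0355 A.
Step 6 — Convert to polar: |I| = 0.05867 A, ∠I = 37.2°.

I = 0.05867∠37.2° A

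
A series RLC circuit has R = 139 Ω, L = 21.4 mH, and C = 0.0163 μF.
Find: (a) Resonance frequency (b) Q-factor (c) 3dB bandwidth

Step 1 — Resonance condition Im(Z)=0 gives ω₀ = 1/√(LC).
Step 2 — ω₀ = 1/√(0.0214·1.63e-08) = 5.354e+04 rad/s.
Step 3 — f₀ = ω₀/(2π) = 8522 Hz.
Step 4 — Series Q: Q = ω₀L/R = 5.354e+04·0.0214/139 = 8.243.
Step 5 — 3dB bandwidth: Δω = ω₀/Q = 6495 rad/s; BW = Δω/(2π) = 1034 Hz.

(a) f₀ = 8522 Hz  (b) Q = 8.243  (c) BW = 1034 Hz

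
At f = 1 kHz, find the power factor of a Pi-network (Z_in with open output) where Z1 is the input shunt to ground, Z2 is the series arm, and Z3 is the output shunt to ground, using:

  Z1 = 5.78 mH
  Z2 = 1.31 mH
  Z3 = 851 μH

Step 1 — Angular frequency: ω = 2π·f = 2π·1000 = 6283 rad/s.
Step 2 — Component impedances:
  Z1: Z = jωL = j·6283·0.00578 = 0 + j36.32 Ω
  Z2: Z = jωL = j·6283·0.00131 = 0 + j8.231 Ω
  Z3: Z = jωL = j·6283·0.000851 = 0 + j5.347 Ω
Step 3 — With open output, the series arm Z2 and the output shunt Z3 appear in series to ground: Z2 + Z3 = 0 + j13.58 Ω.
Step 4 — Parallel with input shunt Z1: Z_in = Z1 || (Z2 + Z3) = 0 + j9.883 Ω = 9.883∠90.0° Ω.
Step 5 — Power factor: PF = cos(φ) = Re(Z)/|Z| = -0/9.883 = -0.
Step 6 — Type: Im(Z) = 9.883 ⇒ lagging (phase φ = 90.0°).

PF = -0 (lagging, φ = 90.0°)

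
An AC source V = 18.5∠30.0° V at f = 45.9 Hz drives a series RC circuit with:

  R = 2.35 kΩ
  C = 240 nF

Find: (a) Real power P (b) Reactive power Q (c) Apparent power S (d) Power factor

Step 1 — Angular frequency: ω = 2π·f = 2π·45.9 = 288.4 rad/s.
Step 2 — Component impedances:
  R: Z = R = 2350 Ω
  C: Z = 1/(jωC) = -j/(ω·C) = 0 - j1.445e+04 Ω
Step 3 — Series combination: Z_total = R + C = 2350 - j1.445e+04 Ω = 1.464e+04∠-80.8° Ω.
Step 4 — Source phasor: V = 18.5∠30.0° V = 16.02 + j9.25 V.
Step 5 — Current: I = V / Z = -0.000448 + j0.001182 A = 0.001264∠110.8° A.
Step 6 — Complex power: S = V·I* = 0.003754 - j0.02308 VA.
Step 7 — Real power: P = Re(S) = 0.003754 W.
Step 8 — Reactive power: Q = Im(S) = -0.02308 VAR.
Step 9 — Apparent power: |S| = 0.02338 VA.
Step 10 — Power factor: PF = P/|S| = 0.1605 (leading).

(a) P = 0.003754 W  (b) Q = -0.02308 VAR  (c) S = 0.02338 VA  (d) PF = 0.1605 (leading)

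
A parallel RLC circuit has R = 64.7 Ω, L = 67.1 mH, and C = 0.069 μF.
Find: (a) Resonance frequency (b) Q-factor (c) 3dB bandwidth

Step 1 — Resonance: ω₀ = 1/√(LC) = 1/√(0.0671·6.9e-08) = 1.47e+04 rad/s.
Step 2 — f₀ = ω₀/(2π) = 2339 Hz.
Step 3 — Parallel Q: Q = R/(ω₀L) = 64.7/(1.47e+04·0.0671) = 0.06561.
Step 4 — Bandwidth: Δω = ω₀/Q = 2.24e+05 rad/s; BW = Δω/(2π) = 3.565e+04 Hz.

(a) f₀ = 2339 Hz  (b) Q = 0.06561  (c) BW = 3.565e+04 Hz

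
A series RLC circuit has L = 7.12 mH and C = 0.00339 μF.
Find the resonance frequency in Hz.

Step 1 — Resonance condition Im(Z)=0 gives ω₀ = 1/√(LC).
Step 2 — ω₀ = 1/√(0.00712·3.39e-09) = 2.035e+05 rad/s.
Step 3 — f₀ = ω₀/(2π) = 3.24e+04 Hz.

f₀ = 3.24e+04 Hz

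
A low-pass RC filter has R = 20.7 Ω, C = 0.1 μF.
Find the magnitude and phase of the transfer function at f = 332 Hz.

Step 1 — Angular frequency: ω = 2π·332 = 2086 rad/s.
Step 2 — Transfer function: H(jω) = 1/(1 + jωRC).
Step 3 — Denominator: 1 + jωRC = 1 + j·2086·20.7·1e-07 = 1 + j0.004318.
Step 4 — H = 1 - j0.004318.
Step 5 — Magnitude: |H| = 1 (-0.0 dB); phase: φ = -0.2°.

|H| = 1 (-0.0 dB), φ = -0.2°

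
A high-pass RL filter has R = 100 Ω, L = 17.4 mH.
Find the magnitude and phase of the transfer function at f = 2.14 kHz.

Step 1 — Angular frequency: ω = 2π·2140 = 1.345e+04 rad/s.
Step 2 — Transfer function: H(jω) = jωL/(R + jωL).
Step 3 — Numerator jωL = j·234; denominator R + jωL = 100 + j234.
Step 4 — H = 0.8455 + j0.3614.
Step 5 — Magnitude: |H| = 0.9195 (-0.7 dB); phase: φ = 23.1°.

|H| = 0.9195 (-0.7 dB), φ = 23.1°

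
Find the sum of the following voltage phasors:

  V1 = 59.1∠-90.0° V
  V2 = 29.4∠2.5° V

Step 1 — Convert each phasor to rectangular form:
  V1 = 59.1·(cos(-90.0°) + j·sin(-90.0°)) = 0 - j59.1 V
  V2 = 29.4·(cos(2.5°) + j·sin(2.5°)) = 29.37 + j1.282 V
Step 2 — Sum components: V_total = 29.37 - j57.82 V.
Step 3 — Convert to polar: |V_total| = 64.85 V, ∠V_total = -63.1°.

V_total = 64.85∠-63.1° V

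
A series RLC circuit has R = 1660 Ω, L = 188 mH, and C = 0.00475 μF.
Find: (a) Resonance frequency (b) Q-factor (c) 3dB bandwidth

Step 1 — Resonance: ω₀ = 1/√(LC) = 1/√(0.188·4.75e-09) = 3.346e+04 rad/s.
Step 2 — f₀ = ω₀/(2π) = 5326 Hz.
Step 3 — Series Q: Q = ω₀L/R = 3.346e+04·0.188/1660 = 3.79.
Step 4 — Bandwidth: Δω = ω₀/Q = 8830 rad/s; BW = Δω/(2π) = 1405 Hz.

(a) f₀ = 5326 Hz  (b) Q = 3.79  (c) BW = 1405 Hz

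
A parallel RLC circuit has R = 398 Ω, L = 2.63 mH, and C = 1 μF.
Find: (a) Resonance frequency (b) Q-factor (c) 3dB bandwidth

Step 1 — Resonance: ω₀ = 1/√(LC) = 1/√(0.00263·1e-06) = 1.95e+04 rad/s.
Step 2 — f₀ = ω₀/(2π) = 3103 Hz.
Step 3 — Parallel Q: Q = R/(ω₀L) = 398/(1.95e+04·0.00263) = 7.761.
Step 4 — Bandwidth: Δω = ω₀/Q = 2513 rad/s; BW = Δω/(2π) = 399.9 Hz.

(a) f₀ = 3103 Hz  (b) Q = 7.761  (c) BW = 399.9 Hz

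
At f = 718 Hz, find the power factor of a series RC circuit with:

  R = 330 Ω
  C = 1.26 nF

Step 1 — Angular frequency: ω = 2π·f = 2π·718 = 4511 rad/s.
Step 2 — Component impedances:
  R: Z = R = 330 Ω
  C: Z = 1/(jωC) = -j/(ω·C) = 0 - j1.759e+05 Ω
Step 3 — Series combination: Z_total = R + C = 330 - j1.759e+05 Ω = 1.759e+05∠-89.9° Ω.
Step 4 — Power factor: PF = cos(φ) = Re(Z)/|Z| = 330/1.759e+05 = 0.001876.
Step 5 — Type: Im(Z) = -1.759e+05 ⇒ leading (phase φ = -89.9°).

PF = 0.001876 (leading, φ = -89.9°)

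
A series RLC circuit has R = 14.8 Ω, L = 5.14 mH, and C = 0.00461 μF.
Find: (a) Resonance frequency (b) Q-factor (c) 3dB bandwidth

Step 1 — Resonance condition Im(Z)=0 gives ω₀ = 1/√(LC).
Step 2 — ω₀ = 1/√(0.00514·4.61e-09) = 2.054e+05 rad/s.
Step 3 — f₀ = ω₀/(2π) = 3.27e+04 Hz.
Step 4 — Series Q: Q = ω₀L/R = 2.054e+05·0.00514/14.8 = 71.35.
Step 5 — 3dB bandwidth: Δω = ω₀/Q = 2879 rad/s; BW = Δω/(2π) = 458.3 Hz.

(a) f₀ = 3.27e+04 Hz  (b) Q = 71.35  (c) BW = 458.3 Hz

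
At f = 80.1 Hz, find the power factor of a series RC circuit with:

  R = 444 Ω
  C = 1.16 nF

Step 1 — Angular frequency: ω = 2π·f = 2π·80.1 = 503.3 rad/s.
Step 2 — Component impedances:
  R: Z = R = 444 Ω
  C: Z = 1/(jωC) = -j/(ω·C) = 0 - j1.713e+06 Ω
Step 3 — Series combination: Z_total = R + C = 444 - j1.713e+06 Ω = 1.713e+06∠-90.0° Ω.
Step 4 — Power factor: PF = cos(φ) = Re(Z)/|Z| = 444/1.713e+06 = 0.0002592.
Step 5 — Type: Im(Z) = -1.713e+06 ⇒ leading (phase φ = -90.0°).

PF = 0.0002592 (leading, φ = -90.0°)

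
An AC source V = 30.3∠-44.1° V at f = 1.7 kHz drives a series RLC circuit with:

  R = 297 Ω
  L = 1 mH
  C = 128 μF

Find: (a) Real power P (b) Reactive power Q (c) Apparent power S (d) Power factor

Step 1 — Angular frequency: ω = 2π·f = 2π·1700 = 1.068e+04 rad/s.
Step 2 — Component impedances:
  R: Z = R = 297 Ω
  L: Z = jωL = j·1.068e+04·0.001 = 0 + j10.68 Ω
  C: Z = 1/(jωC) = -j/(ω·C) = 0 - j0.7314 Ω
Step 3 — Series combination: Z_total = R + L + C = 297 + j9.95 Ω = 297.2∠1.9° Ω.
Step 4 — Source phasor: V = 30.3∠-44.1° V = 21.76 - j21.09 V.
Step 5 — Current: I = V / Z = 0.07081 - j0.07337 A = 0.102∠-46.0° A.
Step 6 — Complex power: S = V·I* = 3.088 + j0.1034 VA.
Step 7 — Real power: P = Re(S) = 3.088 W.
Step 8 — Reactive power: Q = Im(S) = 0.1034 VAR.
Step 9 — Apparent power: |S| = 3.089 VA.
Step 10 — Power factor: PF = P/|S| = 0.9994 (lagging).

(a) P = 3.088 W  (b) Q = 0.1034 VAR  (c) S = 3.089 VA  (d) PF = 0.9994 (lagging)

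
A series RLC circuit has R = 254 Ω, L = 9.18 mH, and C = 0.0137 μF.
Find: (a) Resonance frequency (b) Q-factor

Step 1 — Resonance condition Im(Z)=0 gives ω₀ = 1/√(LC).
Step 2 — ω₀ = 1/√(0.00918·1.37e-08) = 8.917e+04 rad/s.
Step 3 — f₀ = ω₀/(2π) = 1.419e+04 Hz.
Step 4 — Series Q: Q = ω₀L/R = 8.917e+04·0.00918/254 = 3.223.

(a) f₀ = 1.419e+04 Hz  (b) Q = 3.223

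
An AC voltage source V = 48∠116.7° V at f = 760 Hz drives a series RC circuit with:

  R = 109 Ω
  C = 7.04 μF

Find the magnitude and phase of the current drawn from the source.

Step 1 — Angular frequency: ω = 2π·f = 2π·760 = 4775 rad/s.
Step 2 — Component impedances:
  R: Z = R = 109 Ω
  C: Z = 1/(jωC) = -j/(ω·C) = 0 - j29.75 Ω
Step 3 — Series combination: Z_total = R + C = 109 - j29.75 Ω = 113∠-15.3° Ω.
Step 4 — Source phasor: V = 48∠116.7° V = -21.57 + j42.88 V.
Step 5 — Ohm's law: I = V / Z_total = (-21.57 + j42.88) / (109 - j29.75) = -0.2841 + j0.3159 A.
Step 6 — Convert to polar: |I| = 0.4248 A, ∠I = 132.0°.

I = 0.4248∠132.0° A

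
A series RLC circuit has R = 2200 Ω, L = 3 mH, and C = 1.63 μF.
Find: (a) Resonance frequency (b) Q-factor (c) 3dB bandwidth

Step 1 — Resonance condition Im(Z)=0 gives ω₀ = 1/√(LC).
Step 2 — ω₀ = 1/√(0.003·1.63e-06) = 1.43e+04 rad/s.
Step 3 — f₀ = ω₀/(2π) = 2276 Hz.
Step 4 — Series Q: Q = ω₀L/R = 1.43e+04·0.003/2200 = 0.0195.
Step 5 — 3dB bandwidth: Δω = ω₀/Q = 7.333e+05 rad/s; BW = Δω/(2π) = 1.167e+05 Hz.

(a) f₀ = 2276 Hz  (b) Q = 0.0195  (c) BW = 1.167e+05 Hz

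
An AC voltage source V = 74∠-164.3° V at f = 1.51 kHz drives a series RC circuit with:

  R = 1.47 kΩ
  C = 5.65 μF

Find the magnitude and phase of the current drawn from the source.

Step 1 — Angular frequency: ω = 2π·f = 2π·1510 = 9488 rad/s.
Step 2 — Component impedances:
  R: Z = R = 1470 Ω
  C: Z = 1/(jωC) = -j/(ω·C) = 0 - j18.65 Ω
Step 3 — Series combination: Z_total = R + C = 1470 - j18.65 Ω = 1470∠-0.7° Ω.
Step 4 — Source phasor: V = 74∠-164.3° V = -71.24 - j20.02 V.
Step 5 — Ohm's law: I = V / Z_total = (-71.24 - j20.02) / (1470 - j18.65) = -0.04828 - j0.01423 A.
Step 6 — Convert to polar: |I| = 0.05034 A, ∠I = -163.6°.

I = 0.05034∠-163.6° A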